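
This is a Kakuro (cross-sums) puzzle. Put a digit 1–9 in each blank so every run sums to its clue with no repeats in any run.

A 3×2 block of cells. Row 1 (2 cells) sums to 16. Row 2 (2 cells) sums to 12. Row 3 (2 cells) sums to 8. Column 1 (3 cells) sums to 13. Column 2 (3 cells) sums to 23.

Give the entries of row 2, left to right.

4 8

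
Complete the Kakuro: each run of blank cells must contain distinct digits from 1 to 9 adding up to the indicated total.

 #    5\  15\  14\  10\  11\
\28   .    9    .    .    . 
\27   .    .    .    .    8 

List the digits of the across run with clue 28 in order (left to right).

4 9 5 7 3

R1C5 = 11 − 8 = 3 completes the 11 down.
R2C2 = 15 − 9 = 6 completes the 15 down.
No cell is forced outright now. R2C3 can only be 5 or 9 (the digits allowed by both its 27 across and its 14 down). If R2C3 = 5: then R1C3 would have to be in {1,2,4,5,6,7,8} for the 28 across but in {9} for the 14 down — contradiction. So R2C3 = 9.
R1C3 = 14 − 9 = 5 completes the 14 down.
Given what's placed, R1C1 must be 4 to fit the 28 across and 5 down.
R1C4 = 28 − 21 = 7 completes the 28 across.
R2C1 = 5 − 4 = 1 completes the 5 down.
R2C4 = 27 − 24 = 3 completes the 27 across.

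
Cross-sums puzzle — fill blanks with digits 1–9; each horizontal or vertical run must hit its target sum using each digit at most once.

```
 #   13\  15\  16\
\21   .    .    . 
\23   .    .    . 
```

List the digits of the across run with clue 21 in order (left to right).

23 in 3 cells must be {6,8,9}; 16 in 2 cells must be {7,9}.
The 23 across and the 16 down share only 9, so R2C3 = 9.
R1C3 = 16 − 9 = 7 completes the 16 down.
Nothing is forced directly, so branch on R2C1, whose candidates are 6 or 8. If R2C1 = 6: then R1C1 would have to be in {5,6,8,9} for the 21 across but in {7} for the 13 down — contradiction. So R2C1 = 8.
R1C1 = 13 − 8 = 5 completes the 13 down.
R1C2 = 21 − 12 = 9 completes the 21 across.
R2C2 = 23 − 17 = 6 completes the 23 across.

5 9 7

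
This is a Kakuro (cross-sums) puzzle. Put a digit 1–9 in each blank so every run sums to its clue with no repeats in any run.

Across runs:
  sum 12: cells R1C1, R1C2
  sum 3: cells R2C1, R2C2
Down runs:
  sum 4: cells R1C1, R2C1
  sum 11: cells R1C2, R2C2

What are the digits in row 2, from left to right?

1 2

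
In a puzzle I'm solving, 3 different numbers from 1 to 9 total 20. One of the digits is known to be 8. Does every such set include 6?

No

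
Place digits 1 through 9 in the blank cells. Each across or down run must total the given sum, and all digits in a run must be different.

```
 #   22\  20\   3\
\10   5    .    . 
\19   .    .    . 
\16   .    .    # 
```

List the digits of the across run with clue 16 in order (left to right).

16 in 2 cells must be {7,9}; 3 in 2 cells must be {1,2}.
Intersecting the 19 across with the 3 down forces R2C3 = 2.
R3C1 = 9: the only remaining digit allowed by both the 16 across and the 22 down.
R3C2 = 16 − 9 = 7 completes the 16 across.
R1C2 = 4: the only remaining digit allowed by both the 10 across and the 20 down.
R1C3 = 10 − 9 = 1 completes the 10 across.
R2C1 = 22 − 14 = 8 completes the 22 down.
R2C2 = 19 − 10 = 9 completes the 19 across.

9, 7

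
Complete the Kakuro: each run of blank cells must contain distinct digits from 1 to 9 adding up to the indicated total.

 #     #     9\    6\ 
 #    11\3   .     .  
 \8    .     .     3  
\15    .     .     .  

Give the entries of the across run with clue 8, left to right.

3 in 2 cells must be {1,2}; 6 in 3 cells must be {1,2,3}.
Given what's placed, R2C1 must be 4 to fit the 8 across and 11 down.
R2C2 = 8 − 7 = 1 completes the 8 across.
R3C1 = 11 − 4 = 7 completes the 11 down.
R3C3 = 2: the only remaining digit allowed by both the 15 across and the 6 down.
R1C2 = 2: the only remaining digit allowed by both the 3 across and the 9 down.
R1C3 = 3 − 2 = 1 completes the 3 across.
R3C2 = 15 − 9 = 6 completes the 15 across.

4 1 3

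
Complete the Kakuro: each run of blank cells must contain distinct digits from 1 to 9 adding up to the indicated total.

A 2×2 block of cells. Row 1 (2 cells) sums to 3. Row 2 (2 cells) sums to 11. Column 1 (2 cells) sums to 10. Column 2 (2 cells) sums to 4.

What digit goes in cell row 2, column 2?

3

3 in 2 cells must be {1,2}; 4 in 2 cells must be {1,3}.
The 3 across and the 4 down share only 1, so (1,2) = 1.
(2,2) = 4 − 1 = 3 completes the 4 down.
(1,1) = 3 − 1 = 2 completes the 3 across.
(2,1) = 11 − 3 = 8 completes the 11 across.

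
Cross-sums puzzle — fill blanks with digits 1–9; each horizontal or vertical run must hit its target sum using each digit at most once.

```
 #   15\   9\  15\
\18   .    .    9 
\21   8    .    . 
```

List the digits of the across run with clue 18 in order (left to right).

R1C1 = 15 − 8 = 7 completes the 15 down.
R1C2 = 18 − 16 = 2 completes the 18 across.
R2C2 = 9 − 2 = 7 completes the 9 down.
R2C3 = 21 − 15 = 6 completes the 21 across.

7 2 9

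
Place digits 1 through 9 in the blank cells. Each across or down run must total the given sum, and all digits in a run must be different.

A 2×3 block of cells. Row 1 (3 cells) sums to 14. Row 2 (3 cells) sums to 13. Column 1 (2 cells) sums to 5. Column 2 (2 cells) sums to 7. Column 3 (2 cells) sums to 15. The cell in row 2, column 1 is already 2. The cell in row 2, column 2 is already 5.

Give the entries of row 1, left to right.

(1,1) = 5 − 2 = 3 completes the 5 down.
(1,2) = 7 − 5 = 2 completes the 7 down.
(1,3) = 14 − 5 = 9 completes the 14 across.
(2,3) = 13 − 7 = 6 completes the 13 across.

3, 2, 9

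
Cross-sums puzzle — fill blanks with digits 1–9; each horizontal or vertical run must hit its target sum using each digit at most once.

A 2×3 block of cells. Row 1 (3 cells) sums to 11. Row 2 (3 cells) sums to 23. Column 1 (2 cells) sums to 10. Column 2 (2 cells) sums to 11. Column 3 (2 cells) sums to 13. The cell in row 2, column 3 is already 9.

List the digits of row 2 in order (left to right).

8, 6, 9

23 in 3 cells must be {6,8,9}.
(1,3) = 13 − 9 = 4 completes the 13 down.
No cell is forced outright now. (2,1) can only be 6 or 8 (the digits allowed by both its 23 across and its 10 down). If (2,1) = 6: then (1,1) would have to be in {1,2,5,6} for the 11 across but in {4} for the 10 down — contradiction. So (2,1) = 8.
(1,1) = 10 − 8 = 2 completes the 10 down.
(1,2) = 11 − 6 = 5 completes the 11 across.
(2,2) = 23 − 17 = 6 completes the 23 across.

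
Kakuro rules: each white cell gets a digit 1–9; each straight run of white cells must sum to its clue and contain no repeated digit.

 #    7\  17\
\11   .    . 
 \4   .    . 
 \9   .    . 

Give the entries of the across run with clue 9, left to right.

4 5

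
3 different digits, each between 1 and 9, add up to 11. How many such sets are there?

5

3 distinct digits from 1–9 sum between 6 and 24.
Enumerating: {1,2,8}, {1,3,7}, {1,4,6}, {2,3,6}, {2,4,5}.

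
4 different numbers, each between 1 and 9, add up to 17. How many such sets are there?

9

4 distinct digits from 1–9 sum between 10 and 30.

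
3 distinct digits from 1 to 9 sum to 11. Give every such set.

{1,2,8}; {1,3,7}; {1,4,6}; {2,3,6}; {2,4,5}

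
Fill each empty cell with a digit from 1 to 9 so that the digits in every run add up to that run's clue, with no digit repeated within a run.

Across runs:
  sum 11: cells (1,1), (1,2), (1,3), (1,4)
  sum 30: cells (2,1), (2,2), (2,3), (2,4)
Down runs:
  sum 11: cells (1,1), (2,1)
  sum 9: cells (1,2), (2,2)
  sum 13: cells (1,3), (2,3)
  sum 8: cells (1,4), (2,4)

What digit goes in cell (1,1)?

2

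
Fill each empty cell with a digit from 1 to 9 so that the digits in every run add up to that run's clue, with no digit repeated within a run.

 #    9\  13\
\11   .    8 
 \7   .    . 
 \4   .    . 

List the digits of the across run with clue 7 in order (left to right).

5 2

4 in 2 cells must be {1,3}.
R1C1 = 11 − 8 = 3 completes the 11 across.
R3C1 = 1: the only remaining digit allowed by both the 4 across and the 9 down.
R3C2 = 4 − 1 = 3 completes the 4 across.
R2C1 = 9 − 4 = 5 completes the 9 down.
R2C2 = 7 − 5 = 2 completes the 7 across.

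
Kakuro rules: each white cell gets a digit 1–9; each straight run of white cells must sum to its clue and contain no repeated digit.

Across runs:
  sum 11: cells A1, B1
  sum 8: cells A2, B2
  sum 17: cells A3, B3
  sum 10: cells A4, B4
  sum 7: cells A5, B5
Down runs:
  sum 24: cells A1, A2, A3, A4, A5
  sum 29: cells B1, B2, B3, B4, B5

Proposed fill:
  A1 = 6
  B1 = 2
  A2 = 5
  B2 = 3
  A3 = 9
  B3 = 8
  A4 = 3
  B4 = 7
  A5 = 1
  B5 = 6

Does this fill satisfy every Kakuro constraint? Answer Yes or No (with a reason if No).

No — the down run B1–B5 sums to 26, not 29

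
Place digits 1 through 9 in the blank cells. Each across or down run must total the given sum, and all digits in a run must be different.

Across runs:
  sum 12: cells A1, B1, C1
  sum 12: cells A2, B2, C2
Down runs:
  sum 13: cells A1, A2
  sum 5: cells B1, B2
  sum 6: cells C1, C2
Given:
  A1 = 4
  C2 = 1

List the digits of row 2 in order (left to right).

C1 = 6 − 1 = 5 completes the 6 down.
A2 = 13 − 4 = 9 completes the 13 down.
B2 = 12 − 10 = 2 completes the 12 across.
B1 = 12 − 9 = 3 completes the 12 across.

9, 2, 1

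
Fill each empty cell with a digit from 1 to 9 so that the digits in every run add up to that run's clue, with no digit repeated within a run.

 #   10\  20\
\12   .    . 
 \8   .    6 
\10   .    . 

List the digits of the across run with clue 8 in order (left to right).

2 6

R2C1 = 8 − 6 = 2 completes the 8 across.
Given what's placed, R3C2 must be 9 to fit the 10 across and 20 down.
R1C2 = 20 − 15 = 5 completes the 20 down.
R3C1 = 10 − 9 = 1 completes the 10 across.
R1C1 = 12 − 5 = 7 completes the 12 across.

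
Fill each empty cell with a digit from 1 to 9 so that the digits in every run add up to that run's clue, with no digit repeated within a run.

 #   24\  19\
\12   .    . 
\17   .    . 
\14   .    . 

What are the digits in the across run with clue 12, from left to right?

17 in 2 cells must be {8,9}; 24 in 3 cells must be {7,8,9}.
Nothing is forced directly, so branch on R2C1, whose candidates are 8 or 9. If R2C1 = 8: that forces R2C2 = 9, R3C1 = 9, after which R3C2 would have to be in {5} for the 14 across but in {2,3,4,6,7,8} for the 19 down — contradiction. So R2C1 = 9.
R2C2 = 17 − 9 = 8 completes the 17 across.
Given what's placed, R3C1 must be 8 to fit the 14 across and 24 down.
R3C2 = 14 − 8 = 6 completes the 14 across.
R1C1 = 24 − 17 = 7 completes the 24 down.
R1C2 = 12 − 7 = 5 completes the 12 across.

7, 5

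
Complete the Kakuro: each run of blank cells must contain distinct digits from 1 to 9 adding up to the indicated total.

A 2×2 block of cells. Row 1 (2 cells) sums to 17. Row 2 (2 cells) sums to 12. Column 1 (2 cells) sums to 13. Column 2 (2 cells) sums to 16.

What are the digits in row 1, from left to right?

8 9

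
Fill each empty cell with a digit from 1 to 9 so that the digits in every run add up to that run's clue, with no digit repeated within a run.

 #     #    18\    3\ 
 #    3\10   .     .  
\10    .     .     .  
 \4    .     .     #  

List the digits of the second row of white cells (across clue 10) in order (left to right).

4 in 2 cells must be {1,3}; 3 in 2 cells must be {1,2}.
The 4 across and the 3 down share only 1, so R3C1 = 1.
R3C2 = 4 − 1 = 3 completes the 4 across.
R2C1 = 3 − 1 = 2 completes the 3 down.
R2C2 = 7: the only remaining digit allowed by both the 10 across and the 18 down.
R2C3 = 10 − 9 = 1 completes the 10 across.
R1C2 = 18 − 10 = 8 completes the 18 down.
R1C3 = 10 − 8 = 2 completes the 10 across.

2 7 1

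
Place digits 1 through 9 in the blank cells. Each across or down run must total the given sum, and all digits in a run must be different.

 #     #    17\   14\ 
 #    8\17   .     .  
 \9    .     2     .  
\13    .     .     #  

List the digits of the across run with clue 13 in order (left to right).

17 in 2 cells must be {8,9}.
Given what's placed, R2C3 must be 6 to fit the 9 across and 14 down.
R1C3 = 14 − 6 = 8 completes the 14 down.
R2C1 = 9 − 8 = 1 completes the 9 across.
R3C1 = 8 − 1 = 7 completes the 8 down.
R3C2 = 13 − 7 = 6 completes the 13 across.
R1C2 = 17 − 8 = 9 completes the 17 across.

7 6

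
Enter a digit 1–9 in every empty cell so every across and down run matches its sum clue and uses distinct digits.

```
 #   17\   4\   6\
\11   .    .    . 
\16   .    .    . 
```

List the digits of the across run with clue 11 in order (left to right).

17 in 2 cells must be {8,9}; 4 in 2 cells must be {1,3}.
The 11 across and the 17 down share only 8, so R1C1 = 8.
Given what's placed, R1C2 must be 1 to fit the 11 across and 4 down.
R1C3 = 11 − 9 = 2 completes the 11 across.
R2C1 = 17 − 8 = 9 completes the 17 down.
R2C2 = 4 − 1 = 3 completes the 4 down.
R2C3 = 16 − 12 = 4 completes the 16 across.

8 1 2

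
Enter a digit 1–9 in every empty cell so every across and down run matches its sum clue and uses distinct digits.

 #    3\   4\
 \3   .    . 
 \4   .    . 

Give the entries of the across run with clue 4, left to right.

3 in 2 cells must be {1,2}; 4 in 2 cells must be {1,3}.
The 3 across and the 4 down share only 1, so R1C2 = 1.
The 4 across and the 3 down share only 1, so R2C1 = 1.
R2C2 = 4 − 1 = 3 completes the 4 across.
R1C1 = 3 − 1 = 2 completes the 3 across.

1, 3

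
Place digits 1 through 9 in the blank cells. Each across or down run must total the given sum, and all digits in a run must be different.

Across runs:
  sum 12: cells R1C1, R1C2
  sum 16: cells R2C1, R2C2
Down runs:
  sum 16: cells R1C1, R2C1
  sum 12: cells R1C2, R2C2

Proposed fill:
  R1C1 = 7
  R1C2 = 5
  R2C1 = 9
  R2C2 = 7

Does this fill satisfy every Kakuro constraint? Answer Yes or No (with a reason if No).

Yes

Across: 7+5=12; 9+7=16. Down: 7+9=16; 5+7=12. No digit repeats within any run.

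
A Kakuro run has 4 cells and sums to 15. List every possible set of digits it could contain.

{1,2,3,9}; {1,2,4,8}; {1,2,5,7}; {1,3,4,7}; {1,3,5,6}; {2,3,4,6}

4 distinct digits from 1–9 sum between 10 and 30.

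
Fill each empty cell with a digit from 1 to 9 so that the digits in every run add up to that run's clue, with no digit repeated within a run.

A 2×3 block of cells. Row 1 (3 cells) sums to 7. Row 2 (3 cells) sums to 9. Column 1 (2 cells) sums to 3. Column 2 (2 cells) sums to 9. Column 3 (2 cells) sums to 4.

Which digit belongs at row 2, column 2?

7 in 3 cells must be {1,2,4}; 3 in 2 cells must be {1,2}; 4 in 2 cells must be {1,3}.
The 7 across and the 4 down share only 1, so (1,3) = 1.
(2,3) = 4 − 1 = 3 completes the 4 down.
Given what's placed, (1,1) must be 2 to fit the 7 across and 3 down.
(1,2) = 7 − 3 = 4 completes the 7 across.
(2,1) = 3 − 2 = 1 completes the 3 down.
(2,2) = 9 − 4 = 5 completes the 9 across.

5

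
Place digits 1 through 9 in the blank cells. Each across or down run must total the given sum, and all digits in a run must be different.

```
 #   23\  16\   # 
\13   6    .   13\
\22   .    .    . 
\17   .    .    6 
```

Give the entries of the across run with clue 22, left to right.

9, 6, 7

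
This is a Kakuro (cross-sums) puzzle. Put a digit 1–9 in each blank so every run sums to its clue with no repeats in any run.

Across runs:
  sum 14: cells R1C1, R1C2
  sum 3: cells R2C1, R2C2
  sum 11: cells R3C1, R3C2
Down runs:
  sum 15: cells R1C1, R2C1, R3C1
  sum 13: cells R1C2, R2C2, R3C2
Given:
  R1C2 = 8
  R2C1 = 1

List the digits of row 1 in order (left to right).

6 8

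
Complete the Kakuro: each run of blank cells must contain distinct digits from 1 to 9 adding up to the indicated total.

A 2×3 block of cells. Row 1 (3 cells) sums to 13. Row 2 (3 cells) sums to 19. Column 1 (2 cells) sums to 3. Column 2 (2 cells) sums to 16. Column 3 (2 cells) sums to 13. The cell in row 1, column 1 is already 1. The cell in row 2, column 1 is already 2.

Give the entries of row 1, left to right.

1, 7, 5

3 in 2 cells must be {1,2}; 16 in 2 cells must be {7,9}.
Given what's placed, (2,2) must be 9 to fit the 19 across and 16 down.
(2,3) = 19 − 11 = 8 completes the 19 across.
(1,2) = 16 − 9 = 7 completes the 16 down.
(1,3) = 13 − 8 = 5 completes the 13 across.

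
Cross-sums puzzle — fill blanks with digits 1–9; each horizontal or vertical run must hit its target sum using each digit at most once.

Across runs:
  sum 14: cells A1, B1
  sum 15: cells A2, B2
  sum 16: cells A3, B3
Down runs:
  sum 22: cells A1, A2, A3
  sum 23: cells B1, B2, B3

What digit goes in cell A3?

16 in 2 cells must be {7,9}; 23 in 3 cells must be {6,8,9}.
The 16 across and the 23 down share only 9, so B3 = 9.
A3 = 16 − 9 = 7 completes the 16 across.
Nothing is forced directly, so branch on A1, whose candidates are 6 or 9. If A1 = 9: then B1 would have to be in {5} for the 14 across but in {6,8} for the 23 down — contradiction. So A1 = 6.
B1 = 14 − 6 = 8 completes the 14 across.
A2 = 22 − 13 = 9 completes the 22 down.
B2 = 15 − 9 = 6 completes the 15 across.

7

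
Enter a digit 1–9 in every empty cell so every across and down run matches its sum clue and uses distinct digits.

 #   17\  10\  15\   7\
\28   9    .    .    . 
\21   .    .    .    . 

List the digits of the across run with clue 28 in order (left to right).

9, 6, 8, 5

17 in 2 cells must be {8,9}.
R2C1 = 17 − 9 = 8 completes the 17 down.
Nothing is forced directly, so branch on R2C3, whose candidates are 6 or 7 or 9. If R2C3 = 6: then R1C3 would have to be in {4,5,6,7,8} for the 28 across but in {9} for the 15 down — contradiction. If R2C3 = 9: that forces R1C3 = 6, R1C4 = 5, after which R2C4 would have to be in {1,3} for the 21 across but in {2} for the 7 down — contradiction. So R2C3 = 7.
R1C3 = 15 − 7 = 8 completes the 15 down.
Nothing is forced directly, so branch on R2C2, whose candidates are 1 or 2 or 4. If R2C2 = 1: then R1C2 would have to be in {4,5,6,7} for the 28 across but in {9} for the 10 down — contradiction. If R2C2 = 2: then R1C2 would have to be in {4,5,6,7} for the 28 across but in {8} for the 10 down — contradiction. So R2C2 = 4.
R1C2 = 10 − 4 = 6 completes the 10 down.
R1C4 = 28 − 23 = 5 completes the 28 across.
R2C4 = 21 − 19 = 2 completes the 21 across.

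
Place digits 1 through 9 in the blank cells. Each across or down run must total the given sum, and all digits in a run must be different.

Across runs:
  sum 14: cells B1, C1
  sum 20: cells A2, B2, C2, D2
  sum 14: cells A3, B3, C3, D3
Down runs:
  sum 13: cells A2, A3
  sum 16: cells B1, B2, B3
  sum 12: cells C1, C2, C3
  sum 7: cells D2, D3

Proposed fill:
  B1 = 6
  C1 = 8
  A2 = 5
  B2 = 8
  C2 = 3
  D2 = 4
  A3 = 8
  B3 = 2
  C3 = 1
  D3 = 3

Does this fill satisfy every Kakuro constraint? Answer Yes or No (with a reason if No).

Across: 6+8=14; 5+8+3+4=20; 8+2+1+3=14. Down: 5+8=13; 6+8+2=16; 8+3+1=12; 4+3=7. No digit repeats within any run.

Yes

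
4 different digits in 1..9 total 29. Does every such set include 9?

Yes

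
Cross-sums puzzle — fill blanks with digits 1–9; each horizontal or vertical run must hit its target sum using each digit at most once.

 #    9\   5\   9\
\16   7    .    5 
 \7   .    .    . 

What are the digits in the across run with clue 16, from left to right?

7 in 3 cells must be {1,2,4}.
R1C2 = 16 − 12 = 4 completes the 16 across.
R2C1 = 9 − 7 = 2 completes the 9 down.
R2C2 = 5 − 4 = 1 completes the 5 down.
R2C3 = 7 − 3 = 4 completes the 7 across.

7 4 5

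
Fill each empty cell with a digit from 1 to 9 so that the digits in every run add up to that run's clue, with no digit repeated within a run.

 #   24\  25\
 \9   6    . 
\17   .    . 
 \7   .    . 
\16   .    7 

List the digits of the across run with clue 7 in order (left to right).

1, 6

17 in 2 cells must be {8,9}; 16 in 2 cells must be {7,9}.
R1C2 = 9 − 6 = 3 completes the 9 across.
Given what's placed, R2C2 must be 9 to fit the 17 across and 25 down.
R3C2 = 25 − 19 = 6 completes the 25 down.
R4C1 = 16 − 7 = 9 completes the 16 across.
R2C1 = 17 − 9 = 8 completes the 17 across.
R3C1 = 7 − 6 = 1 completes the 7 across.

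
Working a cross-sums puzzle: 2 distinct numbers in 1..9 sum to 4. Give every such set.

2 distinct digits from 1–9 sum between 3 and 17.
Only one set works: {1,3}.

{1,3}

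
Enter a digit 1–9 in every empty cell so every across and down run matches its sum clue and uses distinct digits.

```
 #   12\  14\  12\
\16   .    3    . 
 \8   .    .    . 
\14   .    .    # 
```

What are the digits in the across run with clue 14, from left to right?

No cell is forced outright now. R2C2 can only be 2 or 4 or 5 (the digits allowed by both its 8 across and its 14 down). If R2C2 = 4: that forces R2C3 = 3, after which R3C2 would have to be in {5,6,8,9} for the 14 across but in {7} for the 14 down — contradiction. If R2C2 = 5: then R2C3 would have to be in {1,2} for the 8 across but in {3,4,5,7,8,9} for the 12 down — contradiction. So R2C2 = 2.
R2C3 = 5: the only remaining digit allowed by both the 8 across and the 12 down.
R3C2 = 14 − 5 = 9 completes the 14 down.
R1C3 = 12 − 5 = 7 completes the 12 down.
R2C1 = 8 − 7 = 1 completes the 8 across.
R3C1 = 14 − 9 = 5 completes the 14 across.
R1C1 = 16 − 10 = 6 completes the 16 across.

5 9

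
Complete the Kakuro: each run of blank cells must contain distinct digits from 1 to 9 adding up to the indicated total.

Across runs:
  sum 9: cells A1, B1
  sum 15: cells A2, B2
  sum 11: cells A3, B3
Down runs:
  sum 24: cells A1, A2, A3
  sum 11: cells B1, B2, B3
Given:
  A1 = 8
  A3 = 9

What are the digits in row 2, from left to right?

7 8

24 in 3 cells must be {7,8,9}.
B1 = 9 − 8 = 1 completes the 9 across.
A2 = 24 − 17 = 7 completes the 24 down.
B2 = 15 − 7 = 8 completes the 15 across.
B3 = 11 − 9 = 2 completes the 11 across.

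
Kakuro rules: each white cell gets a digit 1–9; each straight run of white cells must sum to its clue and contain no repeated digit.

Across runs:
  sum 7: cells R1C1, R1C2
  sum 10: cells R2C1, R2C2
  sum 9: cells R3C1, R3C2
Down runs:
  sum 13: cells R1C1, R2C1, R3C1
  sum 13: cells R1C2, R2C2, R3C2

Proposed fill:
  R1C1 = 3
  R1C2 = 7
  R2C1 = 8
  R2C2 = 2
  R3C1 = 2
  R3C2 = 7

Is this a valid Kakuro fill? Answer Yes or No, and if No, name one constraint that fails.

No — the down run R1C2–R3C2 sums to 16, not 13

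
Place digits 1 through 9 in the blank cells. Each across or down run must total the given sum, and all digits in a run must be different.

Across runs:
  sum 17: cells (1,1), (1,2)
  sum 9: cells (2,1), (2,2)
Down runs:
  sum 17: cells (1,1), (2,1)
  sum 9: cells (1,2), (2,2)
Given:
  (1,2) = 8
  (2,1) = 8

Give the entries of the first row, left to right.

9 8

17 in 2 cells must be {8,9}.
(1,1) = 17 − 8 = 9 completes the 17 across.
(2,2) = 9 − 8 = 1 completes the 9 across.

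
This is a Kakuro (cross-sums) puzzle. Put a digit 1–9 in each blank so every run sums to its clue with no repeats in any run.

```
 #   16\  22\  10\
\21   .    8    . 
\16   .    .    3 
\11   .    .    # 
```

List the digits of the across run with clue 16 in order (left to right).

R1C3 = 10 − 3 = 7 completes the 10 down.
R1C1 = 21 − 15 = 6 completes the 21 across.
Nothing is forced directly, so branch on R2C2, whose candidates are 5 or 9. If R2C2 = 9: then R2C1 would have to be in {4} for the 16 across but in {1,2,3,7,8,9} for the 16 down — contradiction. So R2C2 = 5.
R2C1 = 16 − 8 = 8 completes the 16 across.
R3C1 = 16 − 14 = 2 completes the 16 down.
R3C2 = 11 − 2 = 9 completes the 11 across.

8 5 3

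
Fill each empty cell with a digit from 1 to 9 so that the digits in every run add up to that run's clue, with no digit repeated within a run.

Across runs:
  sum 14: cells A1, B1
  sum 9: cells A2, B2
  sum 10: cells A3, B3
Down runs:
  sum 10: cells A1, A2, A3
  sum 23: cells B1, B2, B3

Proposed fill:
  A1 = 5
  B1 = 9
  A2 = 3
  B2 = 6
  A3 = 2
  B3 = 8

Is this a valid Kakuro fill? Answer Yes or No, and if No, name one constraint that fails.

Yes

Across: 5+9=14; 3+6=9; 2+8=10. Down: 5+3+2=10; 9+6+8=23. No digit repeats within any run.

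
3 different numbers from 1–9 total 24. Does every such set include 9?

The only way to make 24 from 3 distinct digits is {7,8,9}, which contains 9.

Yes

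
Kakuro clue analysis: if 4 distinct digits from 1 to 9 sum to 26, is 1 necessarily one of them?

Counterexample: {2,7,8,9} sums to 26 without using 1.

No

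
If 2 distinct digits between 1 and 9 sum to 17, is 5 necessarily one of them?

No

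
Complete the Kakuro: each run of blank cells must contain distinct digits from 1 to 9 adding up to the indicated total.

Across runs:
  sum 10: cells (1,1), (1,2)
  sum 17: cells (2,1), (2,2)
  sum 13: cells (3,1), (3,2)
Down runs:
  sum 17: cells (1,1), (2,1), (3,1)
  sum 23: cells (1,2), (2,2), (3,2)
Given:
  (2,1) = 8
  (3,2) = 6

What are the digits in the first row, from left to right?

2, 8

17 in 2 cells must be {8,9}; 23 in 3 cells must be {6,8,9}.
(2,2) = 17 − 8 = 9 completes the 17 across.
(3,1) = 13 − 6 = 7 completes the 13 across.
(1,1) = 17 − 15 = 2 completes the 17 down.
(1,2) = 10 − 2 = 8 completes the 10 across.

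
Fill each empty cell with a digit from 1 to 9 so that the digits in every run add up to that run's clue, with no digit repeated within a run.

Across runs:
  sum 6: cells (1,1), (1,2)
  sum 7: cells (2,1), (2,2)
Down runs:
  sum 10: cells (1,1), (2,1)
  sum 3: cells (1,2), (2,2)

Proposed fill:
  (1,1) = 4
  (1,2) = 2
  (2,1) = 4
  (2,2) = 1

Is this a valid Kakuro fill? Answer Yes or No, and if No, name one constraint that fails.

No — the across run (2,1)–(2,2) sums to 5, not 7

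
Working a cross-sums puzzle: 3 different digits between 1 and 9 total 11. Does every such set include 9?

No

Counterexample: {1,2,8} sums to 11 without using 9.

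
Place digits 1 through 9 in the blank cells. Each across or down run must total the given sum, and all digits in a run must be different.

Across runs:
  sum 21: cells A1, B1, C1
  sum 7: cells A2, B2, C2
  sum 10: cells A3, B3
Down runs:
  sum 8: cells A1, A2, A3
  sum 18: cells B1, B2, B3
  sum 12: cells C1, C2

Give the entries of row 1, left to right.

7 in 3 cells must be {1,2,4}.
Only 4 fits C2 under both its across sum 7 and down sum 12.
C1 = 12 − 4 = 8 completes the 12 down.
Given what's placed, A1 must be 4 to fit the 21 across and 8 down.
B1 = 21 − 12 = 9 completes the 21 across.

4, 9, 8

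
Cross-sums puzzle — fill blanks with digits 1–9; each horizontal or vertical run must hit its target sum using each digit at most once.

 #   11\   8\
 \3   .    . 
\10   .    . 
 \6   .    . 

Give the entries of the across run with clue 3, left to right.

2 1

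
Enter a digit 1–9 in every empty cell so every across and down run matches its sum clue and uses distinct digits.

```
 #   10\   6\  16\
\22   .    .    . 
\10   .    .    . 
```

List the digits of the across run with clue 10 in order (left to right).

16 in 2 cells must be {7,9}.
The 22 across and the 6 down share only 5, so R1C2 = 5.
Given what's placed, R1C3 must be 9 to fit the 22 across and 16 down.
R2C2 = 6 − 5 = 1 completes the 6 down.
R2C3 = 16 − 9 = 7 completes the 16 down.
R1C1 = 22 − 14 = 8 completes the 22 across.
R2C1 = 10 − 8 = 2 completes the 10 across.

2 1 7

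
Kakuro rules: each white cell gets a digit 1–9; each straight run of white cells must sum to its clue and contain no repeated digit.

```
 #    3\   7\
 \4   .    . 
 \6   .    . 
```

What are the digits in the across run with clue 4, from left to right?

1 3

4 in 2 cells must be {1,3}; 3 in 2 cells must be {1,2}.
The 4 across and the 3 down share only 1, so R1C1 = 1.
R1C2 = 4 − 1 = 3 completes the 4 across.
R2C1 = 3 − 1 = 2 completes the 3 down.
R2C2 = 6 − 2 = 4 completes the 6 across.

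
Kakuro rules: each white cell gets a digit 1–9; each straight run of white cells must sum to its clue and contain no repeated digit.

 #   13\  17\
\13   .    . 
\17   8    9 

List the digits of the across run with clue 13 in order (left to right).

5 8

17 in 2 cells must be {8,9}.
R1C1 = 13 − 8 = 5 completes the 13 down.
R1C2 = 13 − 5 = 8 completes the 13 across.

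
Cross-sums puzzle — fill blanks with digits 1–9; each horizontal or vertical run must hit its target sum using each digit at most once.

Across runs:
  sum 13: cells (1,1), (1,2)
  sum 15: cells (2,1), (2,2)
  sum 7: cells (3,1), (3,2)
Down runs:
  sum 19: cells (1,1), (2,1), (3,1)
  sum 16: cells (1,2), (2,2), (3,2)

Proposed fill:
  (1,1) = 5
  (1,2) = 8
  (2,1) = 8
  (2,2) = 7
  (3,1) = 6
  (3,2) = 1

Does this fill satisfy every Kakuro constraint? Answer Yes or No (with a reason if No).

Yes

Across: 5+8=13; 8+7=15; 6+1=7. Down: 5+8+6=19; 8+7+1=16. No digit repeats within any run.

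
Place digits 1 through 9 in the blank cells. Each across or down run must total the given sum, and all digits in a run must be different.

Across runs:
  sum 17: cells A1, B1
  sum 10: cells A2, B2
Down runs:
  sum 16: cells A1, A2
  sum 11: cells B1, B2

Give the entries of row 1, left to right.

9, 8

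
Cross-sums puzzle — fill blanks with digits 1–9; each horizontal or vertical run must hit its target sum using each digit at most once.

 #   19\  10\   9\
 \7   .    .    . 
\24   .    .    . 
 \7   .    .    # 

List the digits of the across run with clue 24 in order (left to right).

9 7 8

7 in 3 cells must be {1,2,4}; 24 in 3 cells must be {7,8,9}.
Only 7 fits R2C2 under both its across sum 24 and down sum 10.
Given what's placed, R2C3 must be 8 to fit the 24 across and 9 down.
R1C3 = 9 − 8 = 1 completes the 9 down.
R2C1 = 24 − 15 = 9 completes the 24 across.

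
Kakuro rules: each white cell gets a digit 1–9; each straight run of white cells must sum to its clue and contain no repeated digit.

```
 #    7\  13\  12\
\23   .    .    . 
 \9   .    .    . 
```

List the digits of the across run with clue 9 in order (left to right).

23 in 3 cells must be {6,8,9}.
The 23 across and the 7 down share only 6, so R1C1 = 6.
R2C1 = 7 − 6 = 1 completes the 7 down.
Nothing is forced directly, so branch on R2C2, whose candidates are 5 or 6. If R2C2 = 6: then R1C2 would have to be in {8,9} for the 23 across but in {7} for the 13 down — contradiction. So R2C2 = 5.
R1C2 = 13 − 5 = 8 completes the 13 down.
R1C3 = 23 − 14 = 9 completes the 23 across.
R2C3 = 9 − 6 = 3 completes the 9 across.

1, 5, 3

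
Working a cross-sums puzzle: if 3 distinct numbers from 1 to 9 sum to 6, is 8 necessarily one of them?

The only way to make 6 from 3 distinct digits is {1,2,3}, which does not contain 8.

No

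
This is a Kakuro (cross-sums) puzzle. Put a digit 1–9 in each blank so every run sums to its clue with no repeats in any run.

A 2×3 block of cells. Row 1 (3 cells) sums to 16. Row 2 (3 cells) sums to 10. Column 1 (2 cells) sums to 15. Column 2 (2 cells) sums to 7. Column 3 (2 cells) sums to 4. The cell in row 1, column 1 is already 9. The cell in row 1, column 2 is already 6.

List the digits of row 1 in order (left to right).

4 in 2 cells must be {1,3}.
(1,3) = 16 − 15 = 1 completes the 16 across.
(2,1) = 15 − 9 = 6 completes the 15 down.
(2,2) = 7 − 6 = 1 completes the 7 down.
(2,3) = 10 − 7 = 3 completes the 10 across.

9 6 1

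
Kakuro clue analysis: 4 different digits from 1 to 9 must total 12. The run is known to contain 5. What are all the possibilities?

{1,2,4,5}

4 distinct digits from 1–9 sum between 10 and 30.
Keeping only sets containing 5.
Only one set works: {1,2,4,5}.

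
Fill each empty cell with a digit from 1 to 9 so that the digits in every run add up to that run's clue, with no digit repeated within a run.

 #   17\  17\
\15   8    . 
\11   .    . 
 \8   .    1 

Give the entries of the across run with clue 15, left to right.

8 7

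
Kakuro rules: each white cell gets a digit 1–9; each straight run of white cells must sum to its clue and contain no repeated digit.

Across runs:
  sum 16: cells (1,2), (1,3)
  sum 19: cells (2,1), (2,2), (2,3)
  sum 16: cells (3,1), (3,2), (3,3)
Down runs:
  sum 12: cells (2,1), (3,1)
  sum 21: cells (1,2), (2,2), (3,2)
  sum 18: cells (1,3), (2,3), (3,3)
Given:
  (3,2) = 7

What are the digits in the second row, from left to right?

16 in 2 cells must be {7,9}.
Given what's placed, (1,2) must be 9 to fit the 16 across and 21 down.
(1,3) = 16 − 9 = 7 completes the 16 across.
(2,2) = 21 − 16 = 5 completes the 21 down.
(2,1) = 8: the only remaining digit allowed by both the 19 across and the 12 down.
(2,3) = 19 − 13 = 6 completes the 19 across.
(3,1) = 12 − 8 = 4 completes the 12 down.
(3,3) = 16 − 11 = 5 completes the 16 across.

8 5 6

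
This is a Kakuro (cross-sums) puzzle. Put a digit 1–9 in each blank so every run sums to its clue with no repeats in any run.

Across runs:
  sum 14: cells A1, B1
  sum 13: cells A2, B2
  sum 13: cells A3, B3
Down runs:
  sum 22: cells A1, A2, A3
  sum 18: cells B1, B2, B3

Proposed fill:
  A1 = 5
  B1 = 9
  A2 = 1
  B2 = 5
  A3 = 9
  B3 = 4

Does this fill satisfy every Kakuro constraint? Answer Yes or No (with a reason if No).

No — the across run A2–B2 sums to 6, not 13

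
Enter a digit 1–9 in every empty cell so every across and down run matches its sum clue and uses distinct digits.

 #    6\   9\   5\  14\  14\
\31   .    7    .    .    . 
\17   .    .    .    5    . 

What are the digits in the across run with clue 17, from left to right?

1, 2, 3, 5, 6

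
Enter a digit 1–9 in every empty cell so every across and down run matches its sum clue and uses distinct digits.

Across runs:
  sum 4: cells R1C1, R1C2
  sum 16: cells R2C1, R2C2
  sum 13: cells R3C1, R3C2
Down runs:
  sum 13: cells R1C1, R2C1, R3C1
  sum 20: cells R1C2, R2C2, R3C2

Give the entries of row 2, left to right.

4 in 2 cells must be {1,3}; 16 in 2 cells must be {7,9}.
The 4 across and the 20 down share only 3, so R1C2 = 3.
Given what's placed, R2C2 must be 9 to fit the 16 across and 20 down.
R3C2 = 20 − 12 = 8 completes the 20 down.
R1C1 = 4 − 3 = 1 completes the 4 across.
R2C1 = 16 − 9 = 7 completes the 16 across.
R3C1 = 13 − 8 = 5 completes the 13 across.

7 9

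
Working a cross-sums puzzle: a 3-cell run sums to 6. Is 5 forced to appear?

No

The only way to make 6 from 3 distinct digits is {1,2,3}, which does not contain 5.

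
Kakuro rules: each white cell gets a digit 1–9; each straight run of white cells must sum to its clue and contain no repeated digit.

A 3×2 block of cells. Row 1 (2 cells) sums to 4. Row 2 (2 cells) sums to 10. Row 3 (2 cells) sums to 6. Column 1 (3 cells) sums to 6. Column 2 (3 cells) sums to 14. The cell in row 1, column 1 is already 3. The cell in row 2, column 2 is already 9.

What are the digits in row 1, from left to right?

3, 1

4 in 2 cells must be {1,3}; 6 in 3 cells must be {1,2,3}.
(1,2) = 4 − 3 = 1 completes the 4 across.
(2,1) = 10 − 9 = 1 completes the 10 across.
(3,1) = 6 − 4 = 2 completes the 6 down.
(3,2) = 6 − 2 = 4 completes the 6 across.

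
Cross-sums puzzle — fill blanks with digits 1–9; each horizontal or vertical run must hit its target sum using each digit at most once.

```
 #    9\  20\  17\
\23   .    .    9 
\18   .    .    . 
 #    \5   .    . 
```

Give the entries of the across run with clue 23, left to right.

6, 8, 9

23 in 3 cells must be {6,8,9}.
Nothing is forced directly, so branch on R3C2, whose candidates are 3 or 4. If R3C2 = 4: then R1C2 would have to be in {6,8} for the 23 across but in {7,9} for the 20 down — contradiction. So R3C2 = 3.
R1C2 = 8: the only remaining digit allowed by both the 23 across and the 20 down.
R2C2 = 20 − 11 = 9 completes the 20 down.
R3C3 = 5 − 3 = 2 completes the 5 across.
R1C1 = 23 − 17 = 6 completes the 23 across.
R2C1 = 9 − 6 = 3 completes the 9 down.
R2C3 = 18 − 12 = 6 completes the 18 across.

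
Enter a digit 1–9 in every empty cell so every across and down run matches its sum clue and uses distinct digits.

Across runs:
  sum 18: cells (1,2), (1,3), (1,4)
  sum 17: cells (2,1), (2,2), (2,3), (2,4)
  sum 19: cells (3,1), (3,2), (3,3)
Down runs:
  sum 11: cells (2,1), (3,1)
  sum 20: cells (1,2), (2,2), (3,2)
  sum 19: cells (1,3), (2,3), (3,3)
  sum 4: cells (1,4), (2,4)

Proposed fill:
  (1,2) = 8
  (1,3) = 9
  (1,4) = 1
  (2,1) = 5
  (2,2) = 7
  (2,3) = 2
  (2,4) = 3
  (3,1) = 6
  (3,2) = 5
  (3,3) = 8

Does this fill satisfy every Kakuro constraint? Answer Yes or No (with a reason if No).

Yes

Across: 8+9+1=18; 5+7+2+3=17; 6+5+8=19. Down: 5+6=11; 8+7+5=20; 9+2+8=19; 1+3=4. No digit repeats within any run.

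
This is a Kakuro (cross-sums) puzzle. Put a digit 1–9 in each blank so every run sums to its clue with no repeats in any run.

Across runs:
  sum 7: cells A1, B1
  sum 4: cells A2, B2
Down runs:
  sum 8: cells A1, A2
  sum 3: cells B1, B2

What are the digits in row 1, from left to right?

4 in 2 cells must be {1,3}; 3 in 2 cells must be {1,2}.
The 4 across and the 3 down share only 1, so B2 = 1.
B1 = 3 − 1 = 2 completes the 3 down.
A2 = 4 − 1 = 3 completes the 4 across.
A1 = 7 − 2 = 5 completes the 7 across.

5, 2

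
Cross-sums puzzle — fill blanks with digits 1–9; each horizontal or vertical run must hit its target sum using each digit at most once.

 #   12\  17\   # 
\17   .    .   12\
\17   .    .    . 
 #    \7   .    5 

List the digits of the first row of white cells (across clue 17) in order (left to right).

8 9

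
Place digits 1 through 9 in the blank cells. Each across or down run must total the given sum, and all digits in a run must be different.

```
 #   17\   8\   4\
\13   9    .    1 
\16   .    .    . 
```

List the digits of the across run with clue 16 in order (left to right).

8 5 3

17 in 2 cells must be {8,9}; 4 in 2 cells must be {1,3}.
R1C2 = 13 − 10 = 3 completes the 13 across.
R2C1 = 17 − 9 = 8 completes the 17 down.
R2C2 = 8 − 3 = 5 completes the 8 down.
R2C3 = 16 − 13 = 3 completes the 16 across.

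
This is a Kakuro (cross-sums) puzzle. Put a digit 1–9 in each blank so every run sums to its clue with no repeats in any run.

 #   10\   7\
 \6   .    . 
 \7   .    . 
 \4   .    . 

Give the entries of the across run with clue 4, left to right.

3 1

4 in 2 cells must be {1,3}; 7 in 3 cells must be {1,2,4}.
The 4 across and the 7 down share only 1, so R3C2 = 1.
R3C1 = 4 − 1 = 3 completes the 4 across.
Nothing is forced directly, so branch on R1C2, whose candidates are 2 or 4. If R1C2 = 2: then R1C1 would have to be in {4} for the 6 across but in {1,2,5,6} for the 10 down — contradiction. So R1C2 = 4.
R1C1 = 6 − 4 = 2 completes the 6 across.
R2C1 = 10 − 5 = 5 completes the 10 down.
R2C2 = 7 − 5 = 2 completes the 7 across.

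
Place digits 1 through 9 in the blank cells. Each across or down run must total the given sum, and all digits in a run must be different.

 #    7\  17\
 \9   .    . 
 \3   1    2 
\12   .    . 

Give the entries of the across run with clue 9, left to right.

2, 7

3 in 2 cells must be {1,2}; 7 in 3 cells must be {1,2,4}.
Given what's placed, R3C1 must be 4 to fit the 12 across and 7 down.
R3C2 = 12 − 4 = 8 completes the 12 across.
R1C1 = 7 − 5 = 2 completes the 7 down.
R1C2 = 9 − 2 = 7 completes the 9 across.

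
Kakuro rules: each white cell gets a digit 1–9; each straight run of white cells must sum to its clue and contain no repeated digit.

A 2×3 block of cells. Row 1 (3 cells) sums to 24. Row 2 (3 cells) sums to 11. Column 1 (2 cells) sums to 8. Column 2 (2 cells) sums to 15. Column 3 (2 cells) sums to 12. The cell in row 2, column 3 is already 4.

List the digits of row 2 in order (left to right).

1 6 4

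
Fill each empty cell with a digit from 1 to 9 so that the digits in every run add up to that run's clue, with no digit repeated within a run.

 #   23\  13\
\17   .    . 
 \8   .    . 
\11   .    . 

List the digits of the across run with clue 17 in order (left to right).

17 in 2 cells must be {8,9}; 23 in 3 cells must be {6,8,9}.
The 8 across and the 23 down share only 6, so R2C1 = 6.
R2C2 = 8 − 6 = 2 completes the 8 across.
Given what's placed, R1C2 must be 8 to fit the 17 across and 13 down.
R3C2 = 13 − 10 = 3 completes the 13 down.
R1C1 = 17 − 8 = 9 completes the 17 across.
R3C1 = 11 − 3 = 8 completes the 11 across.

9 8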